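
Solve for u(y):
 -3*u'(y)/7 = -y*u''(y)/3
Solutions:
 u(y) = C1 + C2*y^(16/7)


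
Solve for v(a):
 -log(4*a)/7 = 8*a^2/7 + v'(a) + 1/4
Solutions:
 v(a) = C1 - 8*a^3/21 - a*log(a)/7 - 2*a*log(2)/7 - 3*a/28


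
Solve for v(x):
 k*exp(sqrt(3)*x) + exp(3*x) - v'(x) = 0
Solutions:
 v(x) = C1 + sqrt(3)*k*exp(sqrt(3)*x)/3 + exp(3*x)/3


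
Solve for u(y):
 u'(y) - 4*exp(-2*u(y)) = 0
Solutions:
 u(y) = log(-sqrt(C1 + 8*y))
 u(y) = log(C1 + 8*y)/2


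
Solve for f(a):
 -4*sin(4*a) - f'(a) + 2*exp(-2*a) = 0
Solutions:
 f(a) = C1 + cos(4*a) - exp(-2*a)


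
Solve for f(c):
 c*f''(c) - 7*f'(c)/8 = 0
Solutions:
 f(c) = C1 + C2*c^(15/8)


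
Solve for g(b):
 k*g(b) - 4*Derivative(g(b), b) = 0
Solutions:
 g(b) = C1*exp(b*k/4)


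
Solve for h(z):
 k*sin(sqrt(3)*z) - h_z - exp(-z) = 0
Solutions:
 h(z) = C1 - sqrt(3)*k*cos(sqrt(3)*z)/3 + exp(-z)


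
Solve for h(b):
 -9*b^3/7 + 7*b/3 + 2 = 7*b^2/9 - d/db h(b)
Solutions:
 h(b) = C1 + 9*b^4/28 + 7*b^3/27 - 7*b^2/6 - 2*b


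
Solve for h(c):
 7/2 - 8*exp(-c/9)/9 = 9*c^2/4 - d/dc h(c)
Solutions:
 h(c) = C1 + 3*c^3/4 - 7*c/2 - 8*exp(-c/9)


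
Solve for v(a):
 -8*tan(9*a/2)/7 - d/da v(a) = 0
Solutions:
 v(a) = C1 + 16*log(cos(9*a/2))/63


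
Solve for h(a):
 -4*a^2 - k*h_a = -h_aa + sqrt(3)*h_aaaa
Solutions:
 h(a) = C1 + C2*exp(-a*(2^(2/3)*3^(1/6)*(9*k + sqrt(81*k^2 - 4*sqrt(3)))^(1/3) + 2*6^(1/3)/(9*k + sqrt(81*k^2 - 4*sqrt(3)))^(1/3))/6) + C3*exp(a*(2^(2/3)*3^(1/6)*(9*k + sqrt(81*k^2 - 4*sqrt(3)))^(1/3) - 6^(2/3)*I*(9*k + sqrt(81*k^2 - 4*sqrt(3)))^(1/3) - 16*sqrt(3)/((9*k + sqrt(81*k^2 - 4*sqrt(3)))^(1/3)*(-2^(2/3)*3^(1/6) + 6^(2/3)*I)))/12) + C4*exp(a*(2^(2/3)*3^(1/6)*(9*k + sqrt(81*k^2 - 4*sqrt(3)))^(1/3) + 6^(2/3)*I*(9*k + sqrt(81*k^2 - 4*sqrt(3)))^(1/3) + 16*sqrt(3)/((9*k + sqrt(81*k^2 - 4*sqrt(3)))^(1/3)*(2^(2/3)*3^(1/6) + 6^(2/3)*I)))/12) - 4*a^3/(3*k) - 4*a^2/k^2 - 8*a/k^3


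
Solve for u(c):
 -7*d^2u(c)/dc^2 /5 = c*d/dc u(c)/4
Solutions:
 u(c) = C1 + C2*erf(sqrt(70)*c/28)


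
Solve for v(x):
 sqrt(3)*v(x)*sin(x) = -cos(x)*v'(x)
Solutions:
 v(x) = C1*cos(x)^(sqrt(3))


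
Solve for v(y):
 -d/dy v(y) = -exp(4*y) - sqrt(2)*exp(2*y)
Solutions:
 v(y) = C1 + exp(4*y)/4 + sqrt(2)*exp(2*y)/2


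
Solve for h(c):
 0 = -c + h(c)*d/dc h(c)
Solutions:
 h(c) = -sqrt(C1 + c^2)
 h(c) = sqrt(C1 + c^2)


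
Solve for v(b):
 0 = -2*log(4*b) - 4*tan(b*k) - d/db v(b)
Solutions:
 v(b) = C1 - 2*b*log(b) - 4*b*log(2) + 2*b - 4*Piecewise((-log(cos(b*k))/k, Ne(k, 0)), (0, True))


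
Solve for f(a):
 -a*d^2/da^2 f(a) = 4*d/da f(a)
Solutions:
 f(a) = C1 + C2/a^3


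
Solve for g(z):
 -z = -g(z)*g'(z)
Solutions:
 g(z) = -sqrt(C1 + z^2)
 g(z) = sqrt(C1 + z^2)


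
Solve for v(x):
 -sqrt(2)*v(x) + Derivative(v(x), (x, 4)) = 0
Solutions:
 v(x) = C1*exp(-2^(1/8)*x) + C2*exp(2^(1/8)*x) + C3*sin(2^(1/8)*x) + C4*cos(2^(1/8)*x)


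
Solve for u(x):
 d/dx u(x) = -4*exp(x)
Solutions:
 u(x) = C1 - 4*exp(x)


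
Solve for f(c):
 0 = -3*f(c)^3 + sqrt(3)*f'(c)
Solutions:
 f(c) = -sqrt(2)*sqrt(-1/(C1 + sqrt(3)*c))/2
 f(c) = sqrt(2)*sqrt(-1/(C1 + sqrt(3)*c))/2


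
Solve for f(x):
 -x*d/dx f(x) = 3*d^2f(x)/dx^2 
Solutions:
 f(x) = C1 + C2*erf(sqrt(6)*x/6)


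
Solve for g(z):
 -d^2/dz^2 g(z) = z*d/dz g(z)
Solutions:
 g(z) = C1 + C2*erf(sqrt(2)*z/2)


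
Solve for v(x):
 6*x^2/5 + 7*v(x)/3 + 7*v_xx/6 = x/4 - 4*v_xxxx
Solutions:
 v(x) = -18*x^2/35 + 3*x/28 + (C1*sin(sqrt(2)*3^(3/4)*7^(1/4)*x*cos(atan(sqrt(1295)/7)/2)/6) + C2*cos(sqrt(2)*3^(3/4)*7^(1/4)*x*cos(atan(sqrt(1295)/7)/2)/6))*exp(-sqrt(2)*3^(3/4)*7^(1/4)*x*sin(atan(sqrt(1295)/7)/2)/6) + (C3*sin(sqrt(2)*3^(3/4)*7^(1/4)*x*cos(atan(sqrt(1295)/7)/2)/6) + C4*cos(sqrt(2)*3^(3/4)*7^(1/4)*x*cos(atan(sqrt(1295)/7)/2)/6))*exp(sqrt(2)*3^(3/4)*7^(1/4)*x*sin(atan(sqrt(1295)/7)/2)/6) + 18/35


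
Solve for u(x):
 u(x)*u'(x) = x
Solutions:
 u(x) = -sqrt(C1 + x^2)
 u(x) = sqrt(C1 + x^2)


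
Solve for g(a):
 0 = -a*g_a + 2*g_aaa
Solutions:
 g(a) = C1 + Integral(C2*airyai(2^(2/3)*a/2) + C3*airybi(2^(2/3)*a/2), a)


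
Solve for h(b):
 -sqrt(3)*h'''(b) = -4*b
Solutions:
 h(b) = C1 + C2*b + C3*b^2 + sqrt(3)*b^4/18


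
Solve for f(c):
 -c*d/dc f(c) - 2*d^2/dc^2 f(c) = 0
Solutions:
 f(c) = C1 + C2*erf(c/2)


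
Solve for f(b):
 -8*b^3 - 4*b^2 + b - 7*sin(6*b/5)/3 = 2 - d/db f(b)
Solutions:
 f(b) = C1 + 2*b^4 + 4*b^3/3 - b^2/2 + 2*b - 35*cos(6*b/5)/18


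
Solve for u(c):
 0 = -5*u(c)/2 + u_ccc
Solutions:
 u(c) = C3*exp(2^(2/3)*5^(1/3)*c/2) + (C1*sin(2^(2/3)*sqrt(3)*5^(1/3)*c/4) + C2*cos(2^(2/3)*sqrt(3)*5^(1/3)*c/4))*exp(-2^(2/3)*5^(1/3)*c/4)


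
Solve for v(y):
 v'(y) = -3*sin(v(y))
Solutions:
 v(y) = -acos((-C1 - exp(6*y))/(C1 - exp(6*y))) + 2*pi
 v(y) = acos((-C1 - exp(6*y))/(C1 - exp(6*y)))


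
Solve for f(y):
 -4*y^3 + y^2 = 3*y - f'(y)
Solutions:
 f(y) = C1 + y^4 - y^3/3 + 3*y^2/2


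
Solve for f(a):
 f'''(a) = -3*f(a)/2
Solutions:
 f(a) = C3*exp(-2^(2/3)*3^(1/3)*a/2) + (C1*sin(2^(2/3)*3^(5/6)*a/4) + C2*cos(2^(2/3)*3^(5/6)*a/4))*exp(2^(2/3)*3^(1/3)*a/4)


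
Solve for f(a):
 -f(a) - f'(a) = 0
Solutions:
 f(a) = C1*exp(-a)


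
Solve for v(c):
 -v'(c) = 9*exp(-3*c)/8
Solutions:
 v(c) = C1 + 3*exp(-3*c)/8


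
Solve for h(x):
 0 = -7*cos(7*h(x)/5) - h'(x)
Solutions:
 7*x - 5*log(sin(7*h(x)/5) - 1)/14 + 5*log(sin(7*h(x)/5) + 1)/14 = C1


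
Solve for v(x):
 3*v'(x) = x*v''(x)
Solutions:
 v(x) = C1 + C2*x^4


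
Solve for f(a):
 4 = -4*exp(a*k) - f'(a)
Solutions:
 f(a) = C1 - 4*a - 4*exp(a*k)/k


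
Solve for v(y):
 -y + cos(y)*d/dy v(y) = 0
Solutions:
 v(y) = C1 + Integral(y/cos(y), y)


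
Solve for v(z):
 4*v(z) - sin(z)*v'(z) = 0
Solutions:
 v(z) = C1*(cos(z)^2 - 2*cos(z) + 1)/(cos(z)^2 + 2*cos(z) + 1)


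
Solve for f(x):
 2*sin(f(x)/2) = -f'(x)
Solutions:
 f(x) = -2*acos((-C1 - exp(2*x))/(C1 - exp(2*x))) + 4*pi
 f(x) = 2*acos((-C1 - exp(2*x))/(C1 - exp(2*x)))


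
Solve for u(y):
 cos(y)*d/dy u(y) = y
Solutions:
 u(y) = C1 + Integral(y/cos(y), y)


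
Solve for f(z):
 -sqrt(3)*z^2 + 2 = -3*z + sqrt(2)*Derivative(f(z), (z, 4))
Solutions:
 f(z) = C1 + C2*z + C3*z^2 + C4*z^3 - sqrt(6)*z^6/720 + sqrt(2)*z^5/80 + sqrt(2)*z^4/24


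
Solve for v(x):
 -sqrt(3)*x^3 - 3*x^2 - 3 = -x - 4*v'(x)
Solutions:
 v(x) = C1 + sqrt(3)*x^4/16 + x^3/4 - x^2/8 + 3*x/4


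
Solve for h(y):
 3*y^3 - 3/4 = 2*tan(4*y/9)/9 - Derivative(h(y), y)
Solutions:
 h(y) = C1 - 3*y^4/4 + 3*y/4 - log(cos(4*y/9))/2


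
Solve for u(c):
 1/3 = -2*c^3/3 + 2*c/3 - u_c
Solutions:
 u(c) = C1 - c^4/6 + c^2/3 - c/3


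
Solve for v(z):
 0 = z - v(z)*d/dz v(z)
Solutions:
 v(z) = -sqrt(C1 + z^2)
 v(z) = sqrt(C1 + z^2)


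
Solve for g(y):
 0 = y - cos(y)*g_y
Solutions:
 g(y) = C1 + Integral(y/cos(y), y)


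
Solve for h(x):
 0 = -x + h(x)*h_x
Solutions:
 h(x) = -sqrt(C1 + x^2)
 h(x) = sqrt(C1 + x^2)


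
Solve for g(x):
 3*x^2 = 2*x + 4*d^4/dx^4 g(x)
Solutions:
 g(x) = C1 + C2*x + C3*x^2 + C4*x^3 + x^6/480 - x^5/240


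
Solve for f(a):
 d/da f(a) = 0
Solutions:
 f(a) = C1


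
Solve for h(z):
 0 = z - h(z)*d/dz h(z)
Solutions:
 h(z) = -sqrt(C1 + z^2)
 h(z) = sqrt(C1 + z^2)


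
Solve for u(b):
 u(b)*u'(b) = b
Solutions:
 u(b) = -sqrt(C1 + b^2)
 u(b) = sqrt(C1 + b^2)


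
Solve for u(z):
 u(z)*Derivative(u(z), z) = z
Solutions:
 u(z) = -sqrt(C1 + z^2)
 u(z) = sqrt(C1 + z^2)


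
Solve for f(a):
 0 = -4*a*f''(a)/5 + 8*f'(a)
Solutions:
 f(a) = C1 + C2*a^11


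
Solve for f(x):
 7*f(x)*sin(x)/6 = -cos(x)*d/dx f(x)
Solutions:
 f(x) = C1*cos(x)^(7/6)


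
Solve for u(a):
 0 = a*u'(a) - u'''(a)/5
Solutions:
 u(a) = C1 + Integral(C2*airyai(5^(1/3)*a) + C3*airybi(5^(1/3)*a), a)


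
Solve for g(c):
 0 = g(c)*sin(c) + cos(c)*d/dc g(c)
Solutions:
 g(c) = C1*cos(c)


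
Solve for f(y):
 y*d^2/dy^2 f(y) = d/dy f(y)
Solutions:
 f(y) = C1 + C2*y^2


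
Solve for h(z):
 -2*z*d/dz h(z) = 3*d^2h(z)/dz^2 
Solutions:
 h(z) = C1 + C2*erf(sqrt(3)*z/3)


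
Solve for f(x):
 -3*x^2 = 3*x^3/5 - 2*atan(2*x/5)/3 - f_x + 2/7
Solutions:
 f(x) = C1 + 3*x^4/20 + x^3 - 2*x*atan(2*x/5)/3 + 2*x/7 + 5*log(4*x^2 + 25)/6


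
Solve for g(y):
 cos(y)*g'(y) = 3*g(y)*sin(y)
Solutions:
 g(y) = C1/cos(y)^3


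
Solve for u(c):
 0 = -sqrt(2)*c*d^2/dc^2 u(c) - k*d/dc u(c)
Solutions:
 u(c) = C1 + c^(-sqrt(2)*re(k)/2 + 1)*(C2*sin(sqrt(2)*log(c)*Abs(im(k))/2) + C3*cos(sqrt(2)*log(c)*im(k)/2))


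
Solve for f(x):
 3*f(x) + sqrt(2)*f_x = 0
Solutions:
 f(x) = C1*exp(-3*sqrt(2)*x/2)


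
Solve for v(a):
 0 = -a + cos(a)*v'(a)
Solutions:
 v(a) = C1 + Integral(a/cos(a), a)


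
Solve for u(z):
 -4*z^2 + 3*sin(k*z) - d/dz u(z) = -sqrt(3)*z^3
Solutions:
 u(z) = C1 + sqrt(3)*z^4/4 - 4*z^3/3 - 3*cos(k*z)/k


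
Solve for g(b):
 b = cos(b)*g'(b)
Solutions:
 g(b) = C1 + Integral(b/cos(b), b)


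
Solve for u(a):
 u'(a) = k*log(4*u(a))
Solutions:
 Integral(1/(log(_y) + 2*log(2)), (_y, u(a))) = C1 + a*k


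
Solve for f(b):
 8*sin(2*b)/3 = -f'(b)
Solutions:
 f(b) = C1 + 4*cos(2*b)/3


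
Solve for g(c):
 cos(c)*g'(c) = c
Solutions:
 g(c) = C1 + Integral(c/cos(c), c)


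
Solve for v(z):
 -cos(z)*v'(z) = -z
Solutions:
 v(z) = C1 + Integral(z/cos(z), z)


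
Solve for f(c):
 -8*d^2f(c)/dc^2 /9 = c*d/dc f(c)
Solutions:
 f(c) = C1 + C2*erf(3*c/4)


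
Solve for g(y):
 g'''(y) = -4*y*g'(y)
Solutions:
 g(y) = C1 + Integral(C2*airyai(-2^(2/3)*y) + C3*airybi(-2^(2/3)*y), y)


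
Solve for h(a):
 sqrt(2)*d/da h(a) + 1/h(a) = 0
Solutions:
 h(a) = -sqrt(C1 - sqrt(2)*a)
 h(a) = sqrt(C1 - sqrt(2)*a)


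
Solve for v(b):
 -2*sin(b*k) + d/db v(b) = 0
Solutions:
 v(b) = C1 - 2*cos(b*k)/k


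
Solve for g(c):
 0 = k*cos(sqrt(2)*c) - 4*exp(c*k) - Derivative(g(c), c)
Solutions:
 g(c) = C1 + sqrt(2)*k*sin(sqrt(2)*c)/2 - 4*exp(c*k)/k


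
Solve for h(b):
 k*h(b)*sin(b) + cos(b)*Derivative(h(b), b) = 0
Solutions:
 h(b) = C1*exp(k*log(cos(b)))


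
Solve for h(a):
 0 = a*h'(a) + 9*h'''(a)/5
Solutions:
 h(a) = C1 + Integral(C2*airyai(-15^(1/3)*a/3) + C3*airybi(-15^(1/3)*a/3), a)


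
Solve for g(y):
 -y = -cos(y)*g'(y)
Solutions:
 g(y) = C1 + Integral(y/cos(y), y)


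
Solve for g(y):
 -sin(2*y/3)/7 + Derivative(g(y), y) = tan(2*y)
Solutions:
 g(y) = C1 - log(cos(2*y))/2 - 3*cos(2*y/3)/14


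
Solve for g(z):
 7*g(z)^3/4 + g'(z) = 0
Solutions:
 g(z) = -sqrt(2)*sqrt(-1/(C1 - 7*z))
 g(z) = sqrt(2)*sqrt(-1/(C1 - 7*z))


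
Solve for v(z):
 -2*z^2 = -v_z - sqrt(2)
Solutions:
 v(z) = C1 + 2*z^3/3 - sqrt(2)*z


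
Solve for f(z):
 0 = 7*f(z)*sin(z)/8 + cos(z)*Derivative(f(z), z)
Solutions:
 f(z) = C1*cos(z)^(7/8)


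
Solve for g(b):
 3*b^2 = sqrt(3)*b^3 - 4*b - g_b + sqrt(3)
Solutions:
 g(b) = C1 + sqrt(3)*b^4/4 - b^3 - 2*b^2 + sqrt(3)*b


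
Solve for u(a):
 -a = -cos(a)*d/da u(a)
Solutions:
 u(a) = C1 + Integral(a/cos(a), a)


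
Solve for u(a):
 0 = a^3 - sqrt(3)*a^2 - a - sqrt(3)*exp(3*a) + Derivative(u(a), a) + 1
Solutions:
 u(a) = C1 - a^4/4 + sqrt(3)*a^3/3 + a^2/2 - a + sqrt(3)*exp(3*a)/3


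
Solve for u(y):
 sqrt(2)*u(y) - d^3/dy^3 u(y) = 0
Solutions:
 u(y) = C3*exp(2^(1/6)*y) + (C1*sin(2^(1/6)*sqrt(3)*y/2) + C2*cos(2^(1/6)*sqrt(3)*y/2))*exp(-2^(1/6)*y/2)


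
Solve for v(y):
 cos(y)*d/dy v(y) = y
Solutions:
 v(y) = C1 + Integral(y/cos(y), y)


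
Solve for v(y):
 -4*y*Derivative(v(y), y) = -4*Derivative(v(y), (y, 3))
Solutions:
 v(y) = C1 + Integral(C2*airyai(y) + C3*airybi(y), y)


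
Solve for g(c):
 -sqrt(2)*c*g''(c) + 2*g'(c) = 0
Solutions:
 g(c) = C1 + C2*c^(1 + sqrt(2))


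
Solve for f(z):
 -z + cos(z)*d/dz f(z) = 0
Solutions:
 f(z) = C1 + Integral(z/cos(z), z)


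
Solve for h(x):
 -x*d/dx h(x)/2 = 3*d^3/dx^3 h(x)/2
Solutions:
 h(x) = C1 + Integral(C2*airyai(-3^(2/3)*x/3) + C3*airybi(-3^(2/3)*x/3), x)


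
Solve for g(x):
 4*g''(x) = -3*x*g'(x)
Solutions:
 g(x) = C1 + C2*erf(sqrt(6)*x/4)


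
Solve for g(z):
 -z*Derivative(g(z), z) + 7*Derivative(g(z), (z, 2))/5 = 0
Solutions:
 g(z) = C1 + C2*erfi(sqrt(70)*z/14)


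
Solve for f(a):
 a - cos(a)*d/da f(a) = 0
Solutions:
 f(a) = C1 + Integral(a/cos(a), a)


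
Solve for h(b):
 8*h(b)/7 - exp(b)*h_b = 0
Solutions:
 h(b) = C1*exp(-8*exp(-b)/7)


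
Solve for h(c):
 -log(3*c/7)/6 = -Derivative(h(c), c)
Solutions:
 h(c) = C1 + c*log(c)/6 - c*log(7)/6 - c/6 + c*log(3)/6


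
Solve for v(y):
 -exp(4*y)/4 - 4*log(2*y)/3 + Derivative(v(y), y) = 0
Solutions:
 v(y) = C1 + 4*y*log(y)/3 + 4*y*(-1 + log(2))/3 + exp(4*y)/16


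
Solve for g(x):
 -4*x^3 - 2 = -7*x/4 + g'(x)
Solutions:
 g(x) = C1 - x^4 + 7*x^2/8 - 2*x


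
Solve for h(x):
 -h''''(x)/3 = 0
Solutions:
 h(x) = C1 + C2*x + C3*x^2 + C4*x^3


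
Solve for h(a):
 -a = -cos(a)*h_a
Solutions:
 h(a) = C1 + Integral(a/cos(a), a)


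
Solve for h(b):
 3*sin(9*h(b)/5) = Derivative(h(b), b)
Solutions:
 -3*b + 5*log(cos(9*h(b)/5) - 1)/18 - 5*log(cos(9*h(b)/5) + 1)/18 = C1


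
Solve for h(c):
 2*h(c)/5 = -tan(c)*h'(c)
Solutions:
 h(c) = C1/sin(c)^(2/5)


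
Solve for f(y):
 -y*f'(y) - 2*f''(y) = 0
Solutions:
 f(y) = C1 + C2*erf(y/2)


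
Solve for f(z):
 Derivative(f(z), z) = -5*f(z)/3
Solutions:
 f(z) = C1*exp(-5*z/3)


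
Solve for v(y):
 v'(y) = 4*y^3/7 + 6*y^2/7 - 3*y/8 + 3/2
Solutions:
 v(y) = C1 + y^4/7 + 2*y^3/7 - 3*y^2/16 + 3*y/2


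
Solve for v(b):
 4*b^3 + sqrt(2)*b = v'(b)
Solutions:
 v(b) = C1 + b^4 + sqrt(2)*b^2/2


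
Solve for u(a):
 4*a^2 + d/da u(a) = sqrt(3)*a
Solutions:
 u(a) = C1 - 4*a^3/3 + sqrt(3)*a^2/2


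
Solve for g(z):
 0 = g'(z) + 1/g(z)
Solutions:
 g(z) = -sqrt(C1 - 2*z)
 g(z) = sqrt(C1 - 2*z)


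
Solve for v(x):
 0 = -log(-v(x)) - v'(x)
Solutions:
 -li(-v(x)) = C1 - x


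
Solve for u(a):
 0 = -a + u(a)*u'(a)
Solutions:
 u(a) = -sqrt(C1 + a^2)
 u(a) = sqrt(C1 + a^2)


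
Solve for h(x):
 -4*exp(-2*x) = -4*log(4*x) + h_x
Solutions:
 h(x) = C1 + 4*x*log(x) + 4*x*(-1 + 2*log(2)) + 2*exp(-2*x)


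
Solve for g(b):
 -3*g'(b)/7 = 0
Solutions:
 g(b) = C1


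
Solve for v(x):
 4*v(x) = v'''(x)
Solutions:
 v(x) = C3*exp(2^(2/3)*x) + (C1*sin(2^(2/3)*sqrt(3)*x/2) + C2*cos(2^(2/3)*sqrt(3)*x/2))*exp(-2^(2/3)*x/2)


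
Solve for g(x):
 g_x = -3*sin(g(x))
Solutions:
 g(x) = -acos((-C1 - exp(6*x))/(C1 - exp(6*x))) + 2*pi
 g(x) = acos((-C1 - exp(6*x))/(C1 - exp(6*x)))


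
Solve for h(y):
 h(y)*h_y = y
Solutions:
 h(y) = -sqrt(C1 + y^2)
 h(y) = sqrt(C1 + y^2)


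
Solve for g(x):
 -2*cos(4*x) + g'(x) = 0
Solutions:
 g(x) = C1 + sin(4*x)/2


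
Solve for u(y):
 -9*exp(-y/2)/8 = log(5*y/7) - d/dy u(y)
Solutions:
 u(y) = C1 + y*log(y) + y*(-log(7) - 1 + log(5)) - 9*exp(-y/2)/4


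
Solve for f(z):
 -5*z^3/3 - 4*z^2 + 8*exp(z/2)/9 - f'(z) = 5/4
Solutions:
 f(z) = C1 - 5*z^4/12 - 4*z^3/3 - 5*z/4 + 16*exp(z/2)/9


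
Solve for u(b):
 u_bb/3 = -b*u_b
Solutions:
 u(b) = C1 + C2*erf(sqrt(6)*b/2)


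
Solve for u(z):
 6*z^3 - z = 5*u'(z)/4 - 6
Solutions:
 u(z) = C1 + 6*z^4/5 - 2*z^2/5 + 24*z/5


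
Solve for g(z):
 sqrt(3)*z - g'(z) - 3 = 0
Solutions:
 g(z) = C1 + sqrt(3)*z^2/2 - 3*z


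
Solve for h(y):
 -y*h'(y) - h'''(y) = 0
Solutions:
 h(y) = C1 + Integral(C2*airyai(-y) + C3*airybi(-y), y)


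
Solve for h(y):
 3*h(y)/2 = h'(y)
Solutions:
 h(y) = C1*exp(3*y/2)


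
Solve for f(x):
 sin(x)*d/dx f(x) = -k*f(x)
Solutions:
 f(x) = C1*exp(k*(-log(cos(x) - 1) + log(cos(x) + 1))/2)


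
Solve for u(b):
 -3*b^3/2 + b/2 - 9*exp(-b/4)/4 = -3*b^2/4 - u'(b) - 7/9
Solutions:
 u(b) = C1 + 3*b^4/8 - b^3/4 - b^2/4 - 7*b/9 - 9*exp(-b/4)


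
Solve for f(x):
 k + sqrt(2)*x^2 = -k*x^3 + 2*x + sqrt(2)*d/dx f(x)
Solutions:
 f(x) = C1 + sqrt(2)*k*x^4/8 + sqrt(2)*k*x/2 + x^3/3 - sqrt(2)*x^2/2


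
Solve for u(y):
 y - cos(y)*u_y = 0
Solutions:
 u(y) = C1 + Integral(y/cos(y), y)


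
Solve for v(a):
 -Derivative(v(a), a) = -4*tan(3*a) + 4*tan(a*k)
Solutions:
 v(a) = C1 - 4*Piecewise((-log(cos(a*k))/k, Ne(k, 0)), (0, True)) - 4*log(cos(3*a))/3


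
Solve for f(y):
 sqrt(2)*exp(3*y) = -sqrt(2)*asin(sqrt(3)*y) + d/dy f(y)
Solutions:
 f(y) = C1 + sqrt(2)*(y*asin(sqrt(3)*y) + sqrt(3)*sqrt(1 - 3*y^2)/3) + sqrt(2)*exp(3*y)/3


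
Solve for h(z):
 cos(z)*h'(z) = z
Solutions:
 h(z) = C1 + Integral(z/cos(z), z)


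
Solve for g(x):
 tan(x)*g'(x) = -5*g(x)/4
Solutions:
 g(x) = C1/sin(x)^(5/4)


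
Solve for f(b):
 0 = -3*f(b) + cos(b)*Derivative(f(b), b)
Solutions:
 f(b) = C1*(sin(b) + 1)^(3/2)/(sin(b) - 1)^(3/2)


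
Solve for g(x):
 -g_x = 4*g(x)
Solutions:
 g(x) = C1*exp(-4*x)


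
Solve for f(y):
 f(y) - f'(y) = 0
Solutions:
 f(y) = C1*exp(y)


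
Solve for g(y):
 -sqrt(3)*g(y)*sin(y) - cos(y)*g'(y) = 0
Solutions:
 g(y) = C1*cos(y)^(sqrt(3))


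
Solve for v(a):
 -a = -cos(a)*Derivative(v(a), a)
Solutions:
 v(a) = C1 + Integral(a/cos(a), a)


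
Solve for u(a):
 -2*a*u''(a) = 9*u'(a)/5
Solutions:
 u(a) = C1 + C2*a^(1/10)


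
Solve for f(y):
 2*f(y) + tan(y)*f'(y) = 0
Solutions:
 f(y) = C1/sin(y)^2


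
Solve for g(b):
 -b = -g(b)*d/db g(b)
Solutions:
 g(b) = -sqrt(C1 + b^2)
 g(b) = sqrt(C1 + b^2)


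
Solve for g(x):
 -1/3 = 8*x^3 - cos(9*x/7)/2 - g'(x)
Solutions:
 g(x) = C1 + 2*x^4 + x/3 - 7*sin(9*x/7)/18


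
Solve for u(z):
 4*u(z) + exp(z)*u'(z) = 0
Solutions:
 u(z) = C1*exp(4*exp(-z))


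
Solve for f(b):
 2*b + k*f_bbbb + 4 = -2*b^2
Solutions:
 f(b) = C1 + C2*b + C3*b^2 + C4*b^3 - b^6/(180*k) - b^5/(60*k) - b^4/(6*k)


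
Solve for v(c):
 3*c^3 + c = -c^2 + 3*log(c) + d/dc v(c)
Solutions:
 v(c) = C1 + 3*c^4/4 + c^3/3 + c^2/2 - 3*c*log(c) + 3*c


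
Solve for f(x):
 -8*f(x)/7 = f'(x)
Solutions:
 f(x) = C1*exp(-8*x/7)


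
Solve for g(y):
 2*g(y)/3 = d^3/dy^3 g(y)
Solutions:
 g(y) = C3*exp(2^(1/3)*3^(2/3)*y/3) + (C1*sin(2^(1/3)*3^(1/6)*y/2) + C2*cos(2^(1/3)*3^(1/6)*y/2))*exp(-2^(1/3)*3^(2/3)*y/6)


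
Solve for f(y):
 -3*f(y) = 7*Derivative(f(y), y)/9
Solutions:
 f(y) = C1*exp(-27*y/7)


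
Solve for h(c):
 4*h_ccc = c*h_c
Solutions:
 h(c) = C1 + Integral(C2*airyai(2^(1/3)*c/2) + C3*airybi(2^(1/3)*c/2), c)


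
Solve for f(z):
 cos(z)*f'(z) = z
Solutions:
 f(z) = C1 + Integral(z/cos(z), z)


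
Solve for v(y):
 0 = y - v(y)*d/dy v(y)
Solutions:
 v(y) = -sqrt(C1 + y^2)
 v(y) = sqrt(C1 + y^2)


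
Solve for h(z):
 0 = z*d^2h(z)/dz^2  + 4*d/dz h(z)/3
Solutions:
 h(z) = C1 + C2/z^(1/3)


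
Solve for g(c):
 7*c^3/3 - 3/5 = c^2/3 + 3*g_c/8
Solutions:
 g(c) = C1 + 14*c^4/9 - 8*c^3/27 - 8*c/5


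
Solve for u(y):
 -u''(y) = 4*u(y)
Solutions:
 u(y) = C1*sin(2*y) + C2*cos(2*y)


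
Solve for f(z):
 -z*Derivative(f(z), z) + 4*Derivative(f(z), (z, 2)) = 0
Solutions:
 f(z) = C1 + C2*erfi(sqrt(2)*z/4)


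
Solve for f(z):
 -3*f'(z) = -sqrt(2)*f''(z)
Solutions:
 f(z) = C1 + C2*exp(3*sqrt(2)*z/2)


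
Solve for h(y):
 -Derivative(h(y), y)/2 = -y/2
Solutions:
 h(y) = C1 + y^2/2


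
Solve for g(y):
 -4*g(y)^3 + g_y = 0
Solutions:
 g(y) = -sqrt(2)*sqrt(-1/(C1 + 4*y))/2
 g(y) = sqrt(2)*sqrt(-1/(C1 + 4*y))/2


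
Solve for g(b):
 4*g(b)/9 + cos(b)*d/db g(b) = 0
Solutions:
 g(b) = C1*(sin(b) - 1)^(2/9)/(sin(b) + 1)^(2/9)


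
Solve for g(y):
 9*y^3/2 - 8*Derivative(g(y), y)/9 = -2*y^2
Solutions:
 g(y) = C1 + 81*y^4/64 + 3*y^3/4


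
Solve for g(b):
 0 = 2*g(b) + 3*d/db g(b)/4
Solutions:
 g(b) = C1*exp(-8*b/3)


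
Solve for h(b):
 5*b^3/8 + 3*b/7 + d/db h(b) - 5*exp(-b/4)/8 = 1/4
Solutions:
 h(b) = C1 - 5*b^4/32 - 3*b^2/14 + b/4 - 5*exp(-b/4)/2


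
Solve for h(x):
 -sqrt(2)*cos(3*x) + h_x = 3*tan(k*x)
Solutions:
 h(x) = C1 + 3*Piecewise((-log(cos(k*x))/k, Ne(k, 0)), (0, True)) + sqrt(2)*sin(3*x)/3


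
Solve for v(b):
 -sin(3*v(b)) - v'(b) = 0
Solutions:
 v(b) = -acos((-C1 - exp(6*b))/(C1 - exp(6*b)))/3 + 2*pi/3
 v(b) = acos((-C1 - exp(6*b))/(C1 - exp(6*b)))/3


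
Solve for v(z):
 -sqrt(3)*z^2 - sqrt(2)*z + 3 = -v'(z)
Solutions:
 v(z) = C1 + sqrt(3)*z^3/3 + sqrt(2)*z^2/2 - 3*z


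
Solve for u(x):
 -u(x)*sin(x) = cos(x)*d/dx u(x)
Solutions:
 u(x) = C1*cos(x)


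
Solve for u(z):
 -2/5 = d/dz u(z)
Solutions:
 u(z) = C1 - 2*z/5


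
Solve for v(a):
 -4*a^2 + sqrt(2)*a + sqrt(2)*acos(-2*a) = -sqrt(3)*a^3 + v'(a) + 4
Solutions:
 v(a) = C1 + sqrt(3)*a^4/4 - 4*a^3/3 + sqrt(2)*a^2/2 - 4*a + sqrt(2)*(a*acos(-2*a) + sqrt(1 - 4*a^2)/2)


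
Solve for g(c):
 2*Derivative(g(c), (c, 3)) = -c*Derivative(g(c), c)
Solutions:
 g(c) = C1 + Integral(C2*airyai(-2^(2/3)*c/2) + C3*airybi(-2^(2/3)*c/2), c)


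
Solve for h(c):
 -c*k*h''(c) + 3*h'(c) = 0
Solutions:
 h(c) = C1 + c^(((re(k) + 3)*re(k) + im(k)^2)/(re(k)^2 + im(k)^2))*(C2*sin(3*log(c)*Abs(im(k))/(re(k)^2 + im(k)^2)) + C3*cos(3*log(c)*im(k)/(re(k)^2 + im(k)^2)))


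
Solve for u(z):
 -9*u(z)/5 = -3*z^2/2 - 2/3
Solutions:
 u(z) = 5*z^2/6 + 10/27


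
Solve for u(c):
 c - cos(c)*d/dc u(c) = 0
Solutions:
 u(c) = C1 + Integral(c/cos(c), c)


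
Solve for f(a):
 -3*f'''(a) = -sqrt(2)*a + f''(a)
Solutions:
 f(a) = C1 + C2*a + C3*exp(-a/3) + sqrt(2)*a^3/6 - 3*sqrt(2)*a^2/2


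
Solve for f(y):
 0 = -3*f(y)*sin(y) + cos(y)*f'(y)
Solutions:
 f(y) = C1/cos(y)^3


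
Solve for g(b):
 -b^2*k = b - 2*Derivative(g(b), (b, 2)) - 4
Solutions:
 g(b) = C1 + C2*b + b^4*k/24 + b^3/12 - b^2


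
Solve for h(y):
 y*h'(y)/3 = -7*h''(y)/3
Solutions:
 h(y) = C1 + C2*erf(sqrt(14)*y/14)


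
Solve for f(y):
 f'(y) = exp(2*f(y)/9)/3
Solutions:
 f(y) = 9*log(-sqrt(-1/(C1 + y))) - 9*log(2) + 9*log(6)/2 + 9*log(3)
 f(y) = 9*log(-1/(C1 + y))/2 - 9*log(2) + 9*log(6)/2 + 9*log(3)


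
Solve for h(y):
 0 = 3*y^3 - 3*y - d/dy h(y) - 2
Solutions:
 h(y) = C1 + 3*y^4/4 - 3*y^2/2 - 2*y


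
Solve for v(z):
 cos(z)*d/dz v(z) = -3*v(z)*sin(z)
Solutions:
 v(z) = C1*cos(z)^3


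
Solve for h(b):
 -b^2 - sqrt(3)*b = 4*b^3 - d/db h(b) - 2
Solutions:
 h(b) = C1 + b^4 + b^3/3 + sqrt(3)*b^2/2 - 2*b


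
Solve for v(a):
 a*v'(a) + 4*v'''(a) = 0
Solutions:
 v(a) = C1 + Integral(C2*airyai(-2^(1/3)*a/2) + C3*airybi(-2^(1/3)*a/2), a)


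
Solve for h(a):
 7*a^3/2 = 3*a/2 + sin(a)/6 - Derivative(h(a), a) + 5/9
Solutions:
 h(a) = C1 - 7*a^4/8 + 3*a^2/4 + 5*a/9 - cos(a)/6


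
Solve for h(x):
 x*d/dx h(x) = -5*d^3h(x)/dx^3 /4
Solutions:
 h(x) = C1 + Integral(C2*airyai(-10^(2/3)*x/5) + C3*airybi(-10^(2/3)*x/5), x)


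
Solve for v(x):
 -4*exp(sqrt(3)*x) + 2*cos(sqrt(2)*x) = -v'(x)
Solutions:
 v(x) = C1 + 4*sqrt(3)*exp(sqrt(3)*x)/3 - sqrt(2)*sin(sqrt(2)*x)


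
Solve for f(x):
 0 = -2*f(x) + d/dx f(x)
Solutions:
 f(x) = C1*exp(2*x)


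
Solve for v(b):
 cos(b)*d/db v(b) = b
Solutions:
 v(b) = C1 + Integral(b/cos(b), b)


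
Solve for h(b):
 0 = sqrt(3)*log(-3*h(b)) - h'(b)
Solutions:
 -sqrt(3)*Integral(1/(log(-_y) + log(3)), (_y, h(b)))/3 = C1 - b


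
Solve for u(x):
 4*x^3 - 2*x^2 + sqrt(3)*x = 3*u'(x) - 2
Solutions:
 u(x) = C1 + x^4/3 - 2*x^3/9 + sqrt(3)*x^2/6 + 2*x/3


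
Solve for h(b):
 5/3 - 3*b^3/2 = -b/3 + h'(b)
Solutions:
 h(b) = C1 - 3*b^4/8 + b^2/6 + 5*b/3


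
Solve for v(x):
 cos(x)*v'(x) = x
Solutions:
 v(x) = C1 + Integral(x/cos(x), x)


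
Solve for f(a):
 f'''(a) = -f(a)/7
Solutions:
 f(a) = C3*exp(-7^(2/3)*a/7) + (C1*sin(sqrt(3)*7^(2/3)*a/14) + C2*cos(sqrt(3)*7^(2/3)*a/14))*exp(7^(2/3)*a/14)


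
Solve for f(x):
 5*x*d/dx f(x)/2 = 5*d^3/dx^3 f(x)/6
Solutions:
 f(x) = C1 + Integral(C2*airyai(3^(1/3)*x) + C3*airybi(3^(1/3)*x), x)


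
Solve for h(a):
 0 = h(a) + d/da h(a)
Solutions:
 h(a) = C1*exp(-a)


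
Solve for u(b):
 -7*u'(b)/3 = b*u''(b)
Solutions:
 u(b) = C1 + C2/b^(4/3)


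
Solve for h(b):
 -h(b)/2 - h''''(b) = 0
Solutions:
 h(b) = (C1*sin(2^(1/4)*b/2) + C2*cos(2^(1/4)*b/2))*exp(-2^(1/4)*b/2) + (C3*sin(2^(1/4)*b/2) + C4*cos(2^(1/4)*b/2))*exp(2^(1/4)*b/2)


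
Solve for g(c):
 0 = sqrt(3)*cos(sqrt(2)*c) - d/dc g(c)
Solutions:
 g(c) = C1 + sqrt(6)*sin(sqrt(2)*c)/2


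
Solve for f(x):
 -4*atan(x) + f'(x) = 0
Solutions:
 f(x) = C1 + 4*x*atan(x) - 2*log(x^2 + 1)


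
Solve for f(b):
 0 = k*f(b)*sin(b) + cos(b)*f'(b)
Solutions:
 f(b) = C1*exp(k*log(cos(b)))


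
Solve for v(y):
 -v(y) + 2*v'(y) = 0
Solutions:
 v(y) = C1*exp(y/2)


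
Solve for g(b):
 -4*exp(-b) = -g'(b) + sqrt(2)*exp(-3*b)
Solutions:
 g(b) = C1 - 4*exp(-b) - sqrt(2)*exp(-3*b)/3


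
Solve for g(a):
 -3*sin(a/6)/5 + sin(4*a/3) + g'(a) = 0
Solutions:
 g(a) = C1 - 18*cos(a/6)/5 + 3*cos(4*a/3)/4


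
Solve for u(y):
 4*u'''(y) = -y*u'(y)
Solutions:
 u(y) = C1 + Integral(C2*airyai(-2^(1/3)*y/2) + C3*airybi(-2^(1/3)*y/2), y)


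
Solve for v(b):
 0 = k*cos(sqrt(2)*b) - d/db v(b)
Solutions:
 v(b) = C1 + sqrt(2)*k*sin(sqrt(2)*b)/2


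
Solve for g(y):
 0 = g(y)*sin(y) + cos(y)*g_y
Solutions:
 g(y) = C1*cos(y)


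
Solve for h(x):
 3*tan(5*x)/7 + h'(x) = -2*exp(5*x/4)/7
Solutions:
 h(x) = C1 - 8*exp(5*x/4)/35 + 3*log(cos(5*x))/35


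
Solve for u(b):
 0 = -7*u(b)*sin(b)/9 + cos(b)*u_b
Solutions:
 u(b) = C1/cos(b)^(7/9)


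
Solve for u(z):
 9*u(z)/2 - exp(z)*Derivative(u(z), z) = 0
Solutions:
 u(z) = C1*exp(-9*exp(-z)/2)


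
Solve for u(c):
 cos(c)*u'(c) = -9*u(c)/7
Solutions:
 u(c) = C1*(sin(c) - 1)^(9/14)/(sin(c) + 1)^(9/14)


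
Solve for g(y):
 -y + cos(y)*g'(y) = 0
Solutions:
 g(y) = C1 + Integral(y/cos(y), y)


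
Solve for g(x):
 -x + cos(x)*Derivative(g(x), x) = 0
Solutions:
 g(x) = C1 + Integral(x/cos(x), x)


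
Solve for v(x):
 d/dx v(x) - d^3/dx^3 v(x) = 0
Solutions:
 v(x) = C1 + C2*exp(-x) + C3*exp(x)


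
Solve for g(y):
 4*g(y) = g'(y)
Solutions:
 g(y) = C1*exp(4*y)


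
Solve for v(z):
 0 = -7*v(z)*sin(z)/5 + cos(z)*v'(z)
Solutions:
 v(z) = C1/cos(z)^(7/5)


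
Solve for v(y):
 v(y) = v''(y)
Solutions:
 v(y) = C1*exp(-y) + C2*exp(y)


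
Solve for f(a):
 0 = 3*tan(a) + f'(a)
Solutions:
 f(a) = C1 + 3*log(cos(a))


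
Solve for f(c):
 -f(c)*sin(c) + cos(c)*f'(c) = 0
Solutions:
 f(c) = C1/cos(c)


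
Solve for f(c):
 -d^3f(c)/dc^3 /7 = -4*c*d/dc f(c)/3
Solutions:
 f(c) = C1 + Integral(C2*airyai(28^(1/3)*3^(2/3)*c/3) + C3*airybi(28^(1/3)*3^(2/3)*c/3), c)


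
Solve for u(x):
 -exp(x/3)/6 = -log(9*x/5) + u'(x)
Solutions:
 u(x) = C1 + x*log(x) + x*(-log(5) - 1 + 2*log(3)) - exp(x/3)/2


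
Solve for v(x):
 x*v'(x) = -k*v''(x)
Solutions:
 v(x) = C1 + C2*sqrt(k)*erf(sqrt(2)*x*sqrt(1/k)/2)


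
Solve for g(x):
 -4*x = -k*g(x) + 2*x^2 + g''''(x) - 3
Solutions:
 g(x) = C1*exp(-k^(1/4)*x) + C2*exp(k^(1/4)*x) + C3*exp(-I*k^(1/4)*x) + C4*exp(I*k^(1/4)*x) + 2*x^2/k + 4*x/k - 3/k


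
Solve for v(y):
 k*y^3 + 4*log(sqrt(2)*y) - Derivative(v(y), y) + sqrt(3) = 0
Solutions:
 v(y) = C1 + k*y^4/4 + 4*y*log(y) - 4*y + y*log(4) + sqrt(3)*y


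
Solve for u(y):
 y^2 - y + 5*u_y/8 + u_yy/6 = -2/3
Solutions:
 u(y) = C1 + C2*exp(-15*y/4) - 8*y^3/15 + 92*y^2/75 - 1936*y/1125


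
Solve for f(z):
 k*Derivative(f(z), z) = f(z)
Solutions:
 f(z) = C1*exp(z/k)


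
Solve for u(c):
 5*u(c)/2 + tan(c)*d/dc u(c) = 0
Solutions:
 u(c) = C1/sin(c)^(5/2)


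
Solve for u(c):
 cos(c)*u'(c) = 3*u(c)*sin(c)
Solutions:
 u(c) = C1/cos(c)^3


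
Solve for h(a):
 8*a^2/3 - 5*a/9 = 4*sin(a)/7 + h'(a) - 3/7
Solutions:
 h(a) = C1 + 8*a^3/9 - 5*a^2/18 + 3*a/7 + 4*cos(a)/7


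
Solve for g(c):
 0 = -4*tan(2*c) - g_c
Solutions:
 g(c) = C1 + 2*log(cos(2*c))


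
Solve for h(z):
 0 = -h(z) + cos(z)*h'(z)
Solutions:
 h(z) = C1*sqrt(sin(z) + 1)/sqrt(sin(z) - 1)


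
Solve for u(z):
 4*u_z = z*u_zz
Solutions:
 u(z) = C1 + C2*z^5


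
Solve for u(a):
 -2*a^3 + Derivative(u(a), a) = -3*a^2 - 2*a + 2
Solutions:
 u(a) = C1 + a^4/2 - a^3 - a^2 + 2*a


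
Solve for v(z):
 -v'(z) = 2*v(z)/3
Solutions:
 v(z) = C1*exp(-2*z/3)


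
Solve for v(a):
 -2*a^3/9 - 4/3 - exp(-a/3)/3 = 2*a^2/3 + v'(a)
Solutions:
 v(a) = C1 - a^4/18 - 2*a^3/9 - 4*a/3 + exp(-a/3)


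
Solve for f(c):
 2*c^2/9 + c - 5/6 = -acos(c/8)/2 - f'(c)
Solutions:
 f(c) = C1 - 2*c^3/27 - c^2/2 - c*acos(c/8)/2 + 5*c/6 + sqrt(64 - c^2)/2


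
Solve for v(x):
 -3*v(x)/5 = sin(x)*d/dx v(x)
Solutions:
 v(x) = C1*(cos(x) + 1)^(3/10)/(cos(x) - 1)^(3/10)


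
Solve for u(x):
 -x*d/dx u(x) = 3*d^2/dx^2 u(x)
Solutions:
 u(x) = C1 + C2*erf(sqrt(6)*x/6)


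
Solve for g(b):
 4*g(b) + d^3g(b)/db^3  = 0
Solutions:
 g(b) = C3*exp(-2^(2/3)*b) + (C1*sin(2^(2/3)*sqrt(3)*b/2) + C2*cos(2^(2/3)*sqrt(3)*b/2))*exp(2^(2/3)*b/2)


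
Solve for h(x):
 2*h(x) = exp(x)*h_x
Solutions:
 h(x) = C1*exp(-2*exp(-x))


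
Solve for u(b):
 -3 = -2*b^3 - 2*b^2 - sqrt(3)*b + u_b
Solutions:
 u(b) = C1 + b^4/2 + 2*b^3/3 + sqrt(3)*b^2/2 - 3*b


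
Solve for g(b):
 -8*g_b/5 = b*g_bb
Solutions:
 g(b) = C1 + C2/b^(3/5)


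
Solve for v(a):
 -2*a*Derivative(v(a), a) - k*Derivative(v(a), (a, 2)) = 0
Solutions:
 v(a) = C1 + C2*sqrt(k)*erf(a*sqrt(1/k))


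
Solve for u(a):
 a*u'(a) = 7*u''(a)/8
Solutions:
 u(a) = C1 + C2*erfi(2*sqrt(7)*a/7)


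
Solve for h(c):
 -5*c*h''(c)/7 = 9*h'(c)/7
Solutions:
 h(c) = C1 + C2/c^(4/5)


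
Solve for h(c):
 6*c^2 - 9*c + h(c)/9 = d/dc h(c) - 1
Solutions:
 h(c) = C1*exp(c/9) - 54*c^2 - 891*c - 8028


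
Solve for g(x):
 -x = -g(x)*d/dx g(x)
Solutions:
 g(x) = -sqrt(C1 + x^2)
 g(x) = sqrt(C1 + x^2)


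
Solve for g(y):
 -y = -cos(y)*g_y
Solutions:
 g(y) = C1 + Integral(y/cos(y), y)


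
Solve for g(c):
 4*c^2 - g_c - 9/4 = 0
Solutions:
 g(c) = C1 + 4*c^3/3 - 9*c/4


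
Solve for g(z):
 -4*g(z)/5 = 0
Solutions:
 g(z) = 0


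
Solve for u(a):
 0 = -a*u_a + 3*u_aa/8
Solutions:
 u(a) = C1 + C2*erfi(2*sqrt(3)*a/3)


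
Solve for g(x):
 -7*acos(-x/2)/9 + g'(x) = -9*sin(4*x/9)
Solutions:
 g(x) = C1 + 7*x*acos(-x/2)/9 + 7*sqrt(4 - x^2)/9 + 81*cos(4*x/9)/4


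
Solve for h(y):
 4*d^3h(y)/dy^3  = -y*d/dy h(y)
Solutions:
 h(y) = C1 + Integral(C2*airyai(-2^(1/3)*y/2) + C3*airybi(-2^(1/3)*y/2), y)


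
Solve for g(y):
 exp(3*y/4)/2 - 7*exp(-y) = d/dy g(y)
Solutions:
 g(y) = C1 + 2*exp(3*y/4)/3 + 7*exp(-y)


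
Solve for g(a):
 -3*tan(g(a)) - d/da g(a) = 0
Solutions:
 g(a) = pi - asin(C1*exp(-3*a))
 g(a) = asin(C1*exp(-3*a))


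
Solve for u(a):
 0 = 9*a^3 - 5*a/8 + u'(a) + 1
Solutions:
 u(a) = C1 - 9*a^4/4 + 5*a^2/16 - a


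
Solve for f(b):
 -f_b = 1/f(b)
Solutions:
 f(b) = -sqrt(C1 - 2*b)
 f(b) = sqrt(C1 - 2*b)


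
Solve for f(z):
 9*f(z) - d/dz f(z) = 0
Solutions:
 f(z) = C1*exp(9*z)


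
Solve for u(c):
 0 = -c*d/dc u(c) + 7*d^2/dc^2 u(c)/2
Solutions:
 u(c) = C1 + C2*erfi(sqrt(7)*c/7)


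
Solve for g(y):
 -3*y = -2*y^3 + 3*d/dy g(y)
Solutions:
 g(y) = C1 + y^4/6 - y^2/2


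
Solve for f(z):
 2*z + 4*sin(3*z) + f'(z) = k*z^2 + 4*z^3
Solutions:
 f(z) = C1 + k*z^3/3 + z^4 - z^2 + 4*cos(3*z)/3


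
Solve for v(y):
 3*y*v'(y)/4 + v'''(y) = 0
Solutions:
 v(y) = C1 + Integral(C2*airyai(-6^(1/3)*y/2) + C3*airybi(-6^(1/3)*y/2), y)


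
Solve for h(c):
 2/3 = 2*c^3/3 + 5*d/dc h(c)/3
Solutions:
 h(c) = C1 - c^4/10 + 2*c/5


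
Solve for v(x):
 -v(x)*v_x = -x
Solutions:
 v(x) = -sqrt(C1 + x^2)
 v(x) = sqrt(C1 + x^2)


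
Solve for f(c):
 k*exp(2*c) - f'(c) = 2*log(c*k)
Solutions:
 f(c) = C1 - 2*c*log(c*k) + 2*c + k*exp(2*c)/2


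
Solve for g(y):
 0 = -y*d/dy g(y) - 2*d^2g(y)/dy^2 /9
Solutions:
 g(y) = C1 + C2*erf(3*y/2)


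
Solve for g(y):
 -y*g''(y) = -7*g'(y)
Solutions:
 g(y) = C1 + C2*y^8


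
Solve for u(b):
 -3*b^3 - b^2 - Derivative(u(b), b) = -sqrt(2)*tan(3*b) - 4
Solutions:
 u(b) = C1 - 3*b^4/4 - b^3/3 + 4*b - sqrt(2)*log(cos(3*b))/3


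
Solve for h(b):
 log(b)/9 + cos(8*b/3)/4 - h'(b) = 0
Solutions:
 h(b) = C1 + b*log(b)/9 - b/9 + 3*sin(8*b/3)/32


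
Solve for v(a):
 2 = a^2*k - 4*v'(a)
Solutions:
 v(a) = C1 + a^3*k/12 - a/2


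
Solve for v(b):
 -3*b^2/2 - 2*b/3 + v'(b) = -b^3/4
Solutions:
 v(b) = C1 - b^4/16 + b^3/2 + b^2/3


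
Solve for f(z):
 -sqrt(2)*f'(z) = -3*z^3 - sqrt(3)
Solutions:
 f(z) = C1 + 3*sqrt(2)*z^4/8 + sqrt(6)*z/2


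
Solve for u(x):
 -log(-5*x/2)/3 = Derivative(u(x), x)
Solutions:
 u(x) = C1 - x*log(-x)/3 + x*(-log(5) + log(2) + 1)/3


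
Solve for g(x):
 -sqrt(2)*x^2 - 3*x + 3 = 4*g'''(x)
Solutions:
 g(x) = C1 + C2*x + C3*x^2 - sqrt(2)*x^5/240 - x^4/32 + x^3/8


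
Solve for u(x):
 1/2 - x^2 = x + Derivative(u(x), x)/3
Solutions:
 u(x) = C1 - x^3 - 3*x^2/2 + 3*x/2


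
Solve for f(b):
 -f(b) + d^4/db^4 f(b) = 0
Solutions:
 f(b) = C1*exp(-b) + C2*exp(b) + C3*sin(b) + C4*cos(b)


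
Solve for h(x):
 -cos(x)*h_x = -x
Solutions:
 h(x) = C1 + Integral(x/cos(x), x)


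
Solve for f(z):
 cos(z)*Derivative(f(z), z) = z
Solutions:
 f(z) = C1 + Integral(z/cos(z), z)


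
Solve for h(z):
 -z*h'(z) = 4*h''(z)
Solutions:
 h(z) = C1 + C2*erf(sqrt(2)*z/4)


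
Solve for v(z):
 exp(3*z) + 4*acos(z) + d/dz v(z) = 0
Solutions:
 v(z) = C1 - 4*z*acos(z) + 4*sqrt(1 - z^2) - exp(3*z)/3


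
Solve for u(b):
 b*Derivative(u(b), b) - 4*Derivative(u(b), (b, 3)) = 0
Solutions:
 u(b) = C1 + Integral(C2*airyai(2^(1/3)*b/2) + C3*airybi(2^(1/3)*b/2), b)


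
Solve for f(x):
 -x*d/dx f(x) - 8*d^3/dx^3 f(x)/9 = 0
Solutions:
 f(x) = C1 + Integral(C2*airyai(-3^(2/3)*x/2) + C3*airybi(-3^(2/3)*x/2), x)


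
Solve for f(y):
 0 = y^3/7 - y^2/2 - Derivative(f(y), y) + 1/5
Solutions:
 f(y) = C1 + y^4/28 - y^3/6 + y/5


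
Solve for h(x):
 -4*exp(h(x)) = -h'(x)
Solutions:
 h(x) = log(-1/(C1 + 4*x))


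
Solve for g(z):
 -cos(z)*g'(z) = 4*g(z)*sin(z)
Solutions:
 g(z) = C1*cos(z)^4


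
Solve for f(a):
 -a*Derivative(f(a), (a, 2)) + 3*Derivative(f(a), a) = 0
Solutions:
 f(a) = C1 + C2*a^4


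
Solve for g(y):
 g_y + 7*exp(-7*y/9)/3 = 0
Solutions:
 g(y) = C1 + 3*exp(-7*y/9)


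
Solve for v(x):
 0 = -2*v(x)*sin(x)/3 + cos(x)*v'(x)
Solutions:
 v(x) = C1/cos(x)^(2/3)


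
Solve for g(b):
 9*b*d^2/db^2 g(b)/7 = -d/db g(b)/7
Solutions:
 g(b) = C1 + C2*b^(8/9)


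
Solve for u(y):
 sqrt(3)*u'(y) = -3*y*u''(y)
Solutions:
 u(y) = C1 + C2*y^(1 - sqrt(3)/3)


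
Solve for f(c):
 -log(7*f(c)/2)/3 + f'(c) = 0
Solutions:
 3*Integral(1/(-log(_y) - log(7) + log(2)), (_y, f(c))) = C1 - c


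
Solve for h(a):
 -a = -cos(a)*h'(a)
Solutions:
 h(a) = C1 + Integral(a/cos(a), a)


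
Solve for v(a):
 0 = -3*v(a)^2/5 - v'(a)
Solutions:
 v(a) = 5/(C1 + 3*a)


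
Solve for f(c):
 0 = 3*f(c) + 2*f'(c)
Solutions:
 f(c) = C1*exp(-3*c/2)


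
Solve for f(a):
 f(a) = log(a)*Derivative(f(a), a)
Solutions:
 f(a) = C1*exp(li(a))


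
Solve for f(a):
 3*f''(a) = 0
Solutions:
 f(a) = C1 + C2*a


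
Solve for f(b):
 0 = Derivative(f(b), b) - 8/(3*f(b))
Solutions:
 f(b) = -sqrt(C1 + 48*b)/3
 f(b) = sqrt(C1 + 48*b)/3


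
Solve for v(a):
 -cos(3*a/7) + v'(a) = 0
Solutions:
 v(a) = C1 + 7*sin(3*a/7)/3


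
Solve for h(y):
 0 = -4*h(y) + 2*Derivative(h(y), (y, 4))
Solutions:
 h(y) = C1*exp(-2^(1/4)*y) + C2*exp(2^(1/4)*y) + C3*sin(2^(1/4)*y) + C4*cos(2^(1/4)*y)


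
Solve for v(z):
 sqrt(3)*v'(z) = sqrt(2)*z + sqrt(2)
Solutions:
 v(z) = C1 + sqrt(6)*z^2/6 + sqrt(6)*z/3


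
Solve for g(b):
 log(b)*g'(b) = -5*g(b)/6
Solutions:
 g(b) = C1*exp(-5*li(b)/6)


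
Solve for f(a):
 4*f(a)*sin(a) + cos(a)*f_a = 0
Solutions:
 f(a) = C1*cos(a)^4


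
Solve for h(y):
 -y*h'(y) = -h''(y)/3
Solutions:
 h(y) = C1 + C2*erfi(sqrt(6)*y/2)


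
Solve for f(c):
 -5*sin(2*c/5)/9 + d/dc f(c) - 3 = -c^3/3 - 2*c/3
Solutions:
 f(c) = C1 - c^4/12 - c^2/3 + 3*c - 25*cos(2*c/5)/18


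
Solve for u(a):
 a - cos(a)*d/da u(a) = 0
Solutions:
 u(a) = C1 + Integral(a/cos(a), a)


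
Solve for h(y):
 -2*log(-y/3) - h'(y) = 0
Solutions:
 h(y) = C1 - 2*y*log(-y) + 2*y*(1 + log(3))


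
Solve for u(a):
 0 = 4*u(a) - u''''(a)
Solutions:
 u(a) = C1*exp(-sqrt(2)*a) + C2*exp(sqrt(2)*a) + C3*sin(sqrt(2)*a) + C4*cos(sqrt(2)*a)


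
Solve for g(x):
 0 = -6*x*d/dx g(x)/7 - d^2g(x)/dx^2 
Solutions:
 g(x) = C1 + C2*erf(sqrt(21)*x/7)


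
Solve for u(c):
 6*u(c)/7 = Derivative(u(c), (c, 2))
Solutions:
 u(c) = C1*exp(-sqrt(42)*c/7) + C2*exp(sqrt(42)*c/7)


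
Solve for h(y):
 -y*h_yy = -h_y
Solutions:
 h(y) = C1 + C2*y^2


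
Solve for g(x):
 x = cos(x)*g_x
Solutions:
 g(x) = C1 + Integral(x/cos(x), x)


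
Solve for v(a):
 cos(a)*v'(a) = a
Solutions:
 v(a) = C1 + Integral(a/cos(a), a)


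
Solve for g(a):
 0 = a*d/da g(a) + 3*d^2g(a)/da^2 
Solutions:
 g(a) = C1 + C2*erf(sqrt(6)*a/6)


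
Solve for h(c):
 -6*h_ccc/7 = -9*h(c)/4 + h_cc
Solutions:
 h(c) = C1*exp(-c*(14*2^(1/3)*7^(2/3)/(27*sqrt(5973) + 2089)^(1/3) + 28 + 2^(2/3)*7^(1/3)*(27*sqrt(5973) + 2089)^(1/3))/72)*sin(14^(1/3)*sqrt(3)*c*(-2^(1/3)*(27*sqrt(5973) + 2089)^(1/3) + 14*7^(1/3)/(27*sqrt(5973) + 2089)^(1/3))/72) + C2*exp(-c*(14*2^(1/3)*7^(2/3)/(27*sqrt(5973) + 2089)^(1/3) + 28 + 2^(2/3)*7^(1/3)*(27*sqrt(5973) + 2089)^(1/3))/72)*cos(14^(1/3)*sqrt(3)*c*(-2^(1/3)*(27*sqrt(5973) + 2089)^(1/3) + 14*7^(1/3)/(27*sqrt(5973) + 2089)^(1/3))/72) + C3*exp(c*(-14 + 14*2^(1/3)*7^(2/3)/(27*sqrt(5973) + 2089)^(1/3) + 2^(2/3)*7^(1/3)*(27*sqrt(5973) + 2089)^(1/3))/36)


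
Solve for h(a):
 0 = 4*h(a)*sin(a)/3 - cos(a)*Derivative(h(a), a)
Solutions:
 h(a) = C1/cos(a)^(4/3)


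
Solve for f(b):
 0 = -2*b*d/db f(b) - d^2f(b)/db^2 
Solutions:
 f(b) = C1 + C2*erf(b)


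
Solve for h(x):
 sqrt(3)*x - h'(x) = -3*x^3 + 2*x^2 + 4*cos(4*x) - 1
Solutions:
 h(x) = C1 + 3*x^4/4 - 2*x^3/3 + sqrt(3)*x^2/2 + x - sin(4*x)


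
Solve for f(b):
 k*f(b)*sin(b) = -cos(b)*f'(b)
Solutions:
 f(b) = C1*exp(k*log(cos(b)))


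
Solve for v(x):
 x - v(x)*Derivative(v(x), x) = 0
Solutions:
 v(x) = -sqrt(C1 + x^2)
 v(x) = sqrt(C1 + x^2)


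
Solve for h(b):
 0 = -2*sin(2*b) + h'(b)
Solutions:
 h(b) = C1 - cos(2*b)


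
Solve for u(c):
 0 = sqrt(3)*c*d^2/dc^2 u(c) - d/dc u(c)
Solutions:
 u(c) = C1 + C2*c^(sqrt(3)/3 + 1)


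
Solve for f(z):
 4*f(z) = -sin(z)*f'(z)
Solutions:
 f(z) = C1*(cos(z)^2 + 2*cos(z) + 1)/(cos(z)^2 - 2*cos(z) + 1)


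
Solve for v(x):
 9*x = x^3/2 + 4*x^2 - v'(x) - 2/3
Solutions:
 v(x) = C1 + x^4/8 + 4*x^3/3 - 9*x^2/2 - 2*x/3


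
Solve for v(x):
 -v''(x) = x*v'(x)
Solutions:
 v(x) = C1 + C2*erf(sqrt(2)*x/2)


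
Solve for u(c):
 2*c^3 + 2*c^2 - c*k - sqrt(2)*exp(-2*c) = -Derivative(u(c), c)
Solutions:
 u(c) = C1 - c^4/2 - 2*c^3/3 + c^2*k/2 - sqrt(2)*exp(-2*c)/2


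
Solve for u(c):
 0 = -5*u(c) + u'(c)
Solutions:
 u(c) = C1*exp(5*c)


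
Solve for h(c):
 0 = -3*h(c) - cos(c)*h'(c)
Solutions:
 h(c) = C1*(sin(c) - 1)^(3/2)/(sin(c) + 1)^(3/2)
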